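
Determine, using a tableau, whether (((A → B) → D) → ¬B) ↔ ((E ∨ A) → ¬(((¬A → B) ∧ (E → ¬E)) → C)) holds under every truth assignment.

Assume the negation and expand:
Initial set: {¬((((A → B) → D) → ¬B) ↔ ((E ∨ A) → ¬(((¬A → B) ∧ (E → ¬E)) → C)))}.
¬((((A → B) → D) → ¬B) ↔ ((E ∨ A) → ¬(((¬A → B) ∧ (E → ¬E)) → C))): β-rule — branch into (((A → B) → D) → ¬B), ¬((E ∨ A) → ¬(((¬A → B) ∧ (E → ¬E)) → C))  //  ¬(((A → B) → D) → ¬B), ((E ∨ A) → ¬(((¬A → B) ∧ (E → ¬E)) → C)).
  branch 1 (add (((A → B) → D) → ¬B), ¬((E ∨ A) → ¬(((¬A → B) ∧ (E → ¬E)) → C))):
    ¬((E ∨ A) → ¬(((¬A → B) ∧ (E → ¬E)) → C)): α-rule — add (E ∨ A), ¬¬(((¬A → B) ∧ (E → ¬E)) → C).
    (((A → B) → D) → ¬B): β-rule — branch into ¬((A → B) → D)  //  ¬B.
      branch 1.1 (add ¬((A → B) → D)):
        ¬((A → B) → D): α-rule — add (A → B), ¬D.
        (E ∨ A): β-rule — branch into E  //  A.
          branch 1.1.1 (add E):
            ¬¬(((¬A → B) ∧ (E → ¬E)) → C): β-rule — branch into ¬((¬A → B) ∧ (E → ¬E))  //  C.
              branch 1.1.1.1 (add ¬((¬A → B) ∧ (E → ¬E))):
                (A → B): β-rule — branch into ¬A  //  B.
                  branch 1.1.1.1.1 (add ¬A):
                    ¬((¬A → B) ∧ (E → ¬E)): β-rule — branch into ¬(¬A → B)  //  ¬(E → ¬E).
                      branch 1.1.1.1.1.1 (add ¬(¬A → B)):
                        ¬(¬A → B): α-rule — add ¬A, ¬B.
                        ○ open, literals {A=false, B=false, D=false, E=true}.
                      branch 1.1.1.1.1.2 (add ¬(E → ¬E)):
                        ¬(E → ¬E): α-rule — add E, ¬¬E.
                        ○ open, literals {A=false, D=false, E=true}.
                  branch 1.1.1.1.2 (add B):
                    ¬((¬A → B) ∧ (E → ¬E)): β-rule — branch into ¬(¬A → B)  //  ¬(E → ¬E).
                      branch 1.1.1.1.2.1 (add ¬(¬A → B)):
                        ¬(¬A → B): α-rule — add ¬A, ¬B.
                        × closes — contains both B and ¬B.
                      branch 1.1.1.1.2.2 (add ¬(E → ¬E)):
                        ¬(E → ¬E): α-rule — add E, ¬¬E.
                        ○ open, literals {B=true, D=false, E=true}.
              branch 1.1.1.2 (add C):
                (A → B): β-rule — branch into ¬A  //  B.
                  branch 1.1.1.2.1 (add ¬A):
                    ○ open, literals {A=false, C=true, D=false, E=true}.
                  branch 1.1.1.2.2 (add B):
                    ○ open, literals {B=true, C=true, D=false, E=true}.
          branch 1.1.2 (add A):
            ¬¬(((¬A → B) ∧ (E → ¬E)) → C): β-rule — branch into ¬((¬A → B) ∧ (E → ¬E))  //  C.
              branch 1.1.2.1 (add ¬((¬A → B) ∧ (E → ¬E))):
                (A → B): β-rule — branch into ¬A  //  B.
                  branch 1.1.2.1.1 (add ¬A):
                    × closes — contains both A and ¬A.
                  branch 1.1.2.1.2 (add B):
                    ¬((¬A → B) ∧ (E → ¬E)): β-rule — branch into ¬(¬A → B)  //  ¬(E → ¬E).
                      branch 1.1.2.1.2.1 (add ¬(¬A → B)):
                        ¬(¬A → B): α-rule — add ¬A, ¬B.
                        × closes — contains both A and ¬A.
                      branch 1.1.2.1.2.2 (add ¬(E → ¬E)):
                        ¬(E → ¬E): α-rule — add E, ¬¬E.
                        ○ open, literals {A=true, B=true, D=false, E=true}.
              branch 1.1.2.2 (add C):
                (A → B): β-rule — branch into ¬A  //  B.
                  branch 1.1.2.2.1 (add ¬A):
                    × closes — contains both A and ¬A.
                  branch 1.1.2.2.2 (add B):
                    ○ open, literals {A=true, B=true, C=true, D=false}.
      branch 1.2 (add ¬B):
        (E ∨ A): β-rule — branch into E  //  A.
          branch 1.2.1 (add E):
            ¬¬(((¬A → B) ∧ (E → ¬E)) → C): β-rule — branch into ¬((¬A → B) ∧ (E → ¬E))  //  C.
              branch 1.2.1.1 (add ¬((¬A → B) ∧ (E → ¬E))):
                ¬((¬A → B) ∧ (E → ¬E)): β-rule — branch into ¬(¬A → B)  //  ¬(E → ¬E).
                  branch 1.2.1.1.1 (add ¬(¬A → B)):
                    ¬(¬A → B): α-rule — add ¬A, ¬B.
                    ○ open, literals {A=false, B=false, E=true}.
                  branch 1.2.1.1.2 (add ¬(E → ¬E)):
                    ¬(E → ¬E): α-rule — add E, ¬¬E.
                    ○ open, literals {B=false, E=true}.
              branch 1.2.1.2 (add C):
                ○ open, literals {B=false, C=true, E=true}.
          branch 1.2.2 (add A):
            ¬¬(((¬A → B) ∧ (E → ¬E)) → C): β-rule — branch into ¬((¬A → B) ∧ (E → ¬E))  //  C.
              branch 1.2.2.1 (add ¬((¬A → B) ∧ (E → ¬E))):
                ¬((¬A → B) ∧ (E → ¬E)): β-rule — branch into ¬(¬A → B)  //  ¬(E → ¬E).
                  branch 1.2.2.1.1 (add ¬(¬A → B)):
                    ¬(¬A → B): α-rule — add ¬A, ¬B.
                    × closes — contains both A and ¬A.
                  branch 1.2.2.1.2 (add ¬(E → ¬E)):
                    ¬(E → ¬E): α-rule — add E, ¬¬E.
                    ○ open, literals {A=true, B=false, E=true}.
              branch 1.2.2.2 (add C):
                ○ open, literals {A=true, B=false, C=true}.
  branch 2 (add ¬(((A → B) → D) → ¬B), ((E ∨ A) → ¬(((¬A → B) ∧ (E → ¬E)) → C))):
    ¬(((A → B) → D) → ¬B): α-rule — add ((A → B) → D), ¬¬B.
    ((E ∨ A) → ¬(((¬A → B) ∧ (E → ¬E)) → C)): β-rule — branch into ¬(E ∨ A)  //  ¬(((¬A → B) ∧ (E → ¬E)) → C).
      branch 2.1 (add ¬(E ∨ A)):
        ¬(E ∨ A): α-rule — add ¬E, ¬A.
        ((A → B) → D): β-rule — branch into ¬(A → B)  //  D.
          branch 2.1.1 (add ¬(A → B)):
            ¬(A → B): α-rule — add A, ¬B.
            × closes — contains both A and ¬A.
          branch 2.1.2 (add D):
            ○ open, literals {A=false, B=true, D=true, E=false}.
      branch 2.2 (add ¬(((¬A → B) ∧ (E → ¬E)) → C)):
        ¬(((¬A → B) ∧ (E → ¬E)) → C): α-rule — add ((¬A → B) ∧ (E → ¬E)), ¬C.
        ((¬A → B) ∧ (E → ¬E)): α-rule — add (¬A → B), (E → ¬E).
        ((A → B) → D): β-rule — branch into ¬(A → B)  //  D.
          branch 2.2.1 (add ¬(A → B)):
            ¬(A → B): α-rule — add A, ¬B.
            × closes — contains both B and ¬B.
          branch 2.2.2 (add D):
            (¬A → B): β-rule — branch into ¬¬A  //  B.
              branch 2.2.2.1 (add ¬¬A):
                (E → ¬E): β-rule — branch into ¬E  //  ¬E.
                  branch 2.2.2.1.1 (add ¬E):
                    ○ open, literals {A=true, B=true, C=false, D=true, E=false}.
                  branch 2.2.2.1.2 (add ¬E):
                    ○ open, literals {A=true, B=true, C=false, D=true, E=false}.
              branch 2.2.2.2 (add B):
                (E → ¬E): β-rule — branch into ¬E  //  ¬E.
                  branch 2.2.2.2.1 (add ¬E):
                    ○ open, literals {B=true, C=false, D=true, E=false}.
                  branch 2.2.2.2.2 (add ¬E):
                    ○ open, literals {B=true, C=false, D=true, E=false}.
7 branches closed, 17 open.
An open branch gives a countermodel: A=false, B=false, D=false, E=true (unmentioned atoms arbitrary); under it the original formula is false.

Not valid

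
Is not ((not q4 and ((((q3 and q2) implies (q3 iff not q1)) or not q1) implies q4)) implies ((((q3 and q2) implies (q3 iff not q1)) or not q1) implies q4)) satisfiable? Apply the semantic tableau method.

Unsatisfiable

Initial set: {not ((not q4 and ((((q3 and q2) implies (q3 iff not q1)) or not q1) implies q4)) implies ((((q3 and q2) implies (q3 iff not q1)) or not q1) implies q4))}.
not ((not q4 and ((((q3 and q2) implies (q3 iff not q1)) or not q1) implies q4)) implies ((((q3 and q2) implies (q3 iff not q1)) or not q1) implies q4)): α-rule — add (not q4 and ((((q3 and q2) implies (q3 iff not q1)) or not q1) implies q4)), not ((((q3 and q2) implies (q3 iff not q1)) or not q1) implies q4).
(not q4 and ((((q3 and q2) implies (q3 iff not q1)) or not q1) implies q4)): α-rule — add not q4, ((((q3 and q2) implies (q3 iff not q1)) or not q1) implies q4).
not ((((q3 and q2) implies (q3 iff not q1)) or not q1) implies q4): α-rule — add (((q3 and q2) implies (q3 iff not q1)) or not q1), not q4.
((((q3 and q2) implies (q3 iff not q1)) or not q1) implies q4): β-rule — branch into not (((q3 and q2) implies (q3 iff not q1)) or not q1)  //  q4.
  branch 1 (add not (((q3 and q2) implies (q3 iff not q1)) or not q1)):
    not (((q3 and q2) implies (q3 iff not q1)) or not q1): α-rule — add not ((q3 and q2) implies (q3 iff not q1)), not not q1.
    not ((q3 and q2) implies (q3 iff not q1)): α-rule — add (q3 and q2), not (q3 iff not q1).
    (q3 and q2): α-rule — add q3, q2.
    (((q3 and q2) implies (q3 iff not q1)) or not q1): β-rule — branch into ((q3 and q2) implies (q3 iff not q1))  //  not q1.
      branch 1.1 (add ((q3 and q2) implies (q3 iff not q1))):
        not (q3 iff not q1): β-rule — branch into q3, not not q1  //  not q3, not q1.
          branch 1.1.1 (add q3, not not q1):
            ((q3 and q2) implies (q3 iff not q1)): β-rule — branch into not (q3 and q2)  //  (q3 iff not q1).
              branch 1.1.1.1 (add not (q3 and q2)):
                not (q3 and q2): β-rule — branch into not q3  //  not q2.
                  branch 1.1.1.1.1 (add not q3):
                    × closes — contains both q3 and not q3.
                  branch 1.1.1.1.2 (add not q2):
                    × closes — contains both q2 and not q2.
              branch 1.1.1.2 (add (q3 iff not q1)):
                (q3 iff not q1): β-rule — branch into q3, not q1  //  not q3, not not q1.
                  branch 1.1.1.2.1 (add q3, not q1):
                    × closes — contains both q1 and not q1.
                  branch 1.1.1.2.2 (add not q3, not not q1):
                    × closes — contains both q3 and not q3.
          branch 1.1.2 (add not q3, not q1):
            × closes — contains both q3 and not q3.
      branch 1.2 (add not q1):
        × closes — contains both q1 and not q1.
  branch 2 (add q4):
    × closes — contains both q4 and not q4.
All 7 branches close.
Every branch closed; the formula is unsatisfiable.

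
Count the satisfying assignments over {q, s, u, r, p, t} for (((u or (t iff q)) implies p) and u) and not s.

8

Initial set: {((((u or (t iff q)) implies p) and u) and not s)}.
((((u or (t iff q)) implies p) and u) and not s): α-rule — add (((u or (t iff q)) implies p) and u), not s.
(((u or (t iff q)) implies p) and u): α-rule — add ((u or (t iff q)) implies p), u.
((u or (t iff q)) implies p): β-rule — branch into not (u or (t iff q))  //  p.
  branch 1 (add not (u or (t iff q))):
    not (u or (t iff q)): α-rule — add not u, not (t iff q).
    × closes — contains both u and not u.
  branch 2 (add p):
    ○ open, literals {p=1, s=0, u=1}.
1 branch closed, 1 open.
Each open branch fixes some atoms; the unmentioned ones are free. Counting distinct full assignments: branch {p=1, s=0, u=1} (q, r, t) contributes 8 new. Total: 8.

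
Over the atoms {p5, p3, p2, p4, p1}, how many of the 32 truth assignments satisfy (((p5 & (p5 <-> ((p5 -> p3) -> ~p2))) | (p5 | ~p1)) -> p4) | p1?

Initial set: {T ((((p5 & (p5 <-> ((p5 -> p3) -> ~p2))) | (p5 | ~p1)) -> p4) | p1)}.
T ((((p5 & (p5 <-> ((p5 -> p3) -> ~p2))) | (p5 | ~p1)) -> p4) | p1): β-rule — branch into T (((p5 & (p5 <-> ((p5 -> p3) -> ~p2))) | (p5 | ~p1)) -> p4)  //  T p1.
  branch 1 (add T (((p5 & (p5 <-> ((p5 -> p3) -> ~p2))) | (p5 | ~p1)) -> p4)):
    T (((p5 & (p5 <-> ((p5 -> p3) -> ~p2))) | (p5 | ~p1)) -> p4): β-rule — branch into F ((p5 & (p5 <-> ((p5 -> p3) -> ~p2))) | (p5 | ~p1))  //  T p4.
      branch 1.1 (add F ((p5 & (p5 <-> ((p5 -> p3) -> ~p2))) | (p5 | ~p1))):
        F ((p5 & (p5 <-> ((p5 -> p3) -> ~p2))) | (p5 | ~p1)): α-rule — add F (p5 & (p5 <-> ((p5 -> p3) -> ~p2))), F (p5 | ~p1).
        F (p5 | ~p1): α-rule — add F p5, F ~p1.
        F (p5 & (p5 <-> ((p5 -> p3) -> ~p2))): β-rule — branch into F p5  //  F (p5 <-> ((p5 -> p3) -> ~p2)).
          branch 1.1.1 (add F p5):
            ○ open, literals {p1=1, p5=0}.
          branch 1.1.2 (add F (p5 <-> ((p5 -> p3) -> ~p2))):
            F (p5 <-> ((p5 -> p3) -> ~p2)): β-rule — branch into T p5, F ((p5 -> p3) -> ~p2)  //  F p5, T ((p5 -> p3) -> ~p2).
              branch 1.1.2.1 (add T p5, F ((p5 -> p3) -> ~p2)):
                × closes — contains both p5 and ~p5.
              branch 1.1.2.2 (add F p5, T ((p5 -> p3) -> ~p2)):
                T ((p5 -> p3) -> ~p2): β-rule — branch into F (p5 -> p3)  //  T ~p2.
                  branch 1.1.2.2.1 (add F (p5 -> p3)):
                    F (p5 -> p3): α-rule — add T p5, F p3.
                    × closes — contains both p5 and ~p5.
                  branch 1.1.2.2.2 (add T ~p2):
                    ○ open, literals {p1=1, p2=0, p5=0}.
      branch 1.2 (add T p4):
        ○ open, literals {p4=1}.
  branch 2 (add T p1):
    ○ open, literals {p1=1}.
2 branches closed, 4 open.
Each open branch fixes some atoms; the unmentioned ones are free. Counting distinct full assignments: branch {p1=1, p5=0} (p3, p2, p4) contributes 8 new; branch {p1=1, p2=0, p5=0} (p3, p4) contributes 0 new; branch {p4=1} (p5, p3, p2, p1) contributes 12 new; branch {p1=1} (p5, p3, p2, p4) contributes 4 new. Total: 24.

24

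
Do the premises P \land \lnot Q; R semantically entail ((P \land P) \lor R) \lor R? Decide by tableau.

Initial set: {(P \land \lnot Q); R; \lnot (((P \land P) \lor R) \lor R)}.
(P \land \lnot Q): α-rule — add P, \lnot Q.
\lnot (((P \land P) \lor R) \lor R): α-rule — add \lnot ((P \land P) \lor R), \lnot R.
× closes — contains both R and \lnot R.
All 1 branch closes.
Every branch closed, so the premises entail the conclusion.

Yes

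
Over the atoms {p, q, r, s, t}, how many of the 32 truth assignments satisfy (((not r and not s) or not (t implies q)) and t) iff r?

14

Initial set: {T ((((not r and not s) or not (t implies q)) and t) iff r)}.
T ((((not r and not s) or not (t implies q)) and t) iff r): β-rule — branch into T (((not r and not s) or not (t implies q)) and t), T r  //  F (((not r and not s) or not (t implies q)) and t), F r.
  branch 1 (add T (((not r and not s) or not (t implies q)) and t), T r):
    T (((not r and not s) or not (t implies q)) and t): α-rule — add T ((not r and not s) or not (t implies q)), T t.
    T ((not r and not s) or not (t implies q)): β-rule — branch into T (not r and not s)  //  T not (t implies q).
      branch 1.1 (add T (not r and not s)):
        T (not r and not s): α-rule — add T not r, T not s.
        × closes — contains both r and not r.
      branch 1.2 (add T not (t implies q)):
        T not (t implies q): α-rule — add T t, F q.
        ○ open, literals {q=0, r=1, t=1}.
  branch 2 (add F (((not r and not s) or not (t implies q)) and t), F r):
    F (((not r and not s) or not (t implies q)) and t): β-rule — branch into F ((not r and not s) or not (t implies q))  //  F t.
      branch 2.1 (add F ((not r and not s) or not (t implies q))):
        F ((not r and not s) or not (t implies q)): α-rule — add F (not r and not s), F not (t implies q).
        F (not r and not s): β-rule — branch into F not r  //  F not s.
          branch 2.1.1 (add F not r):
            × closes — contains both r and not r.
          branch 2.1.2 (add F not s):
            F not (t implies q): β-rule — branch into F t  //  T q.
              branch 2.1.2.1 (add F t):
                ○ open, literals {r=0, s=1, t=0}.
              branch 2.1.2.2 (add T q):
                ○ open, literals {q=1, r=0, s=1}.
      branch 2.2 (add F t):
        ○ open, literals {r=0, t=0}.
2 branches closed, 4 open.
Each open branch fixes some atoms; the unmentioned ones are free. Counting distinct full assignments: branch {q=0, r=1, t=1} (p, s) contributes 4 new; branch {r=0, s=1, t=0} (p, q) contributes 4 new; branch {q=1, r=0, s=1} (p, t) contributes 2 new; branch {r=0, t=0} (p, q, s) contributes 4 new. Total: 14.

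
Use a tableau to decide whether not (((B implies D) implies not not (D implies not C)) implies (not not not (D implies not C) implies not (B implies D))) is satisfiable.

Initial set: {T not (((B implies D) implies not not (D implies not C)) implies (not not not (D implies not C) implies not (B implies D)))}.
T not (((B implies D) implies not not (D implies not C)) implies (not not not (D implies not C) implies not (B implies D))): α-rule — add T ((B implies D) implies not not (D implies not C)), F (not not not (D implies not C) implies not (B implies D)).
F (not not not (D implies not C) implies not (B implies D)): α-rule — add T not not not (D implies not C), F not (B implies D).
T not not not (D implies not C): drop double negation, giving T not (D implies not C).
T not (D implies not C): α-rule — add T D, F not C.
T ((B implies D) implies not not (D implies not C)): β-rule — branch into F (B implies D)  //  T not not (D implies not C).
  branch 1 (add F (B implies D)):
    F (B implies D): α-rule — add T B, F D.
    × closes — contains both D and not D.
  branch 2 (add T not not (D implies not C)):
    T not not (D implies not C): drop double negation, giving T (D implies not C).
    F not (B implies D): β-rule — branch into F B  //  T D.
      branch 2.1 (add F B):
        T (D implies not C): β-rule — branch into F D  //  T not C.
          branch 2.1.1 (add F D):
            × closes — contains both D and not D.
          branch 2.1.2 (add T not C):
            × closes — contains both C and not C.
      branch 2.2 (add T D):
        T (D implies not C): β-rule — branch into F D  //  T not C.
          branch 2.2.1 (add F D):
            × closes — contains both D and not D.
          branch 2.2.2 (add T not C):
            × closes — contains both C and not C.
All 5 branches close.
Every branch closed; the formula is unsatisfiable.

Unsatisfiable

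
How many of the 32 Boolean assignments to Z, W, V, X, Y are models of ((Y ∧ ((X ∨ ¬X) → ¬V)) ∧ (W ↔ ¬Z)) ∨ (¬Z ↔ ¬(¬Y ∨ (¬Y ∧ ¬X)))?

Initial set: {T (((Y ∧ ((X ∨ ¬X) → ¬V)) ∧ (W ↔ ¬Z)) ∨ (¬Z ↔ ¬(¬Y ∨ (¬Y ∧ ¬X))))}.
T (((Y ∧ ((X ∨ ¬X) → ¬V)) ∧ (W ↔ ¬Z)) ∨ (¬Z ↔ ¬(¬Y ∨ (¬Y ∧ ¬X)))): β-rule — branch into T ((Y ∧ ((X ∨ ¬X) → ¬V)) ∧ (W ↔ ¬Z))  //  T (¬Z ↔ ¬(¬Y ∨ (¬Y ∧ ¬X))).
  branch 1 (add T ((Y ∧ ((X ∨ ¬X) → ¬V)) ∧ (W ↔ ¬Z))):
    T ((Y ∧ ((X ∨ ¬X) → ¬V)) ∧ (W ↔ ¬Z)): α-rule — add T (Y ∧ ((X ∨ ¬X) → ¬V)), T (W ↔ ¬Z).
    T (Y ∧ ((X ∨ ¬X) → ¬V)): α-rule — add T Y, T ((X ∨ ¬X) → ¬V).
    T (W ↔ ¬Z): β-rule — branch into T W, T ¬Z  //  F W, F ¬Z.
      branch 1.1 (add T W, T ¬Z):
        T ((X ∨ ¬X) → ¬V): β-rule — branch into F (X ∨ ¬X)  //  T ¬V.
          branch 1.1.1 (add F (X ∨ ¬X)):
            F (X ∨ ¬X): α-rule — add F X, F ¬X.
            × closes — contains both X and ¬X.
          branch 1.1.2 (add T ¬V):
            ○ open, literals {V=F, W=T, Y=T, Z=F}.
      branch 1.2 (add F W, F ¬Z):
        T ((X ∨ ¬X) → ¬V): β-rule — branch into F (X ∨ ¬X)  //  T ¬V.
          branch 1.2.1 (add F (X ∨ ¬X)):
            F (X ∨ ¬X): α-rule — add F X, F ¬X.
            × closes — contains both X and ¬X.
          branch 1.2.2 (add T ¬V):
            ○ open, literals {V=F, W=F, Y=T, Z=T}.
  branch 2 (add T (¬Z ↔ ¬(¬Y ∨ (¬Y ∧ ¬X)))):
    T (¬Z ↔ ¬(¬Y ∨ (¬Y ∧ ¬X))): β-rule — branch into T ¬Z, T ¬(¬Y ∨ (¬Y ∧ ¬X))  //  F ¬Z, F ¬(¬Y ∨ (¬Y ∧ ¬X)).
      branch 2.1 (add T ¬Z, T ¬(¬Y ∨ (¬Y ∧ ¬X))):
        T ¬(¬Y ∨ (¬Y ∧ ¬X)): α-rule — add F ¬Y, F (¬Y ∧ ¬X).
        F (¬Y ∧ ¬X): β-rule — branch into F ¬Y  //  F ¬X.
          branch 2.1.1 (add F ¬Y):
            ○ open, literals {Y=T, Z=F}.
          branch 2.1.2 (add F ¬X):
            ○ open, literals {X=T, Y=T, Z=F}.
      branch 2.2 (add F ¬Z, F ¬(¬Y ∨ (¬Y ∧ ¬X))):
        F ¬(¬Y ∨ (¬Y ∧ ¬X)): β-rule — branch into T ¬Y  //  T (¬Y ∧ ¬X).
          branch 2.2.1 (add T ¬Y):
            ○ open, literals {Y=F, Z=T}.
          branch 2.2.2 (add T (¬Y ∧ ¬X)):
            T (¬Y ∧ ¬X): α-rule — add T ¬Y, T ¬X.
            ○ open, literals {X=F, Y=F, Z=T}.
2 branches closed, 6 open.
Each open branch fixes some atoms; the unmentioned ones are free. Counting distinct full assignments: branch {V=F, W=T, Y=T, Z=F} (X) contributes 2 new; branch {V=F, W=F, Y=T, Z=T} (X) contributes 2 new; branch {Y=T, Z=F} (W, V, X) contributes 6 new; branch {X=T, Y=T, Z=F} (W, V) contributes 0 new; branch {Y=F, Z=T} (W, V, X) contributes 8 new; branch {X=F, Y=F, Z=T} (W, V) contributes 0 new. Total: 18.

18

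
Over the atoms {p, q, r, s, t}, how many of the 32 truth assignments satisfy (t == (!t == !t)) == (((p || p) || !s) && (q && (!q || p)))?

16

Initial set: {T ((t == (!t == !t)) == (((p || p) || !s) && (q && (!q || p))))}.
T ((t == (!t == !t)) == (((p || p) || !s) && (q && (!q || p)))): β-rule — branch into T (t == (!t == !t)), T (((p || p) || !s) && (q && (!q || p)))  //  F (t == (!t == !t)), F (((p || p) || !s) && (q && (!q || p))).
  branch 1 (add T (t == (!t == !t)), T (((p || p) || !s) && (q && (!q || p)))):
    T (((p || p) || !s) && (q && (!q || p))): α-rule — add T ((p || p) || !s), T (q && (!q || p)).
    T (q && (!q || p)): α-rule — add T q, T (!q || p).
    T (t == (!t == !t)): β-rule — branch into T t, T (!t == !t)  //  F t, F (!t == !t).
      branch 1.1 (add T t, T (!t == !t)):
        T ((p || p) || !s): β-rule — branch into T (p || p)  //  T !s.
          branch 1.1.1 (add T (p || p)):
            T (!q || p): β-rule — branch into T !q  //  T p.
              branch 1.1.1.1 (add T !q):
                × closes — contains both q and !q.
              branch 1.1.1.2 (add T p):
                T (!t == !t): β-rule — branch into T !t, T !t  //  F !t, F !t.
                  branch 1.1.1.2.1 (add T !t, T !t):
                    × closes — contains both t and !t.
                  branch 1.1.1.2.2 (add F !t, F !t):
                    T (p || p): β-rule — branch into T p  //  T p.
                      branch 1.1.1.2.2.1 (add T p):
                        ○ open, literals {p=T, q=T, t=T}.
                      branch 1.1.1.2.2.2 (add T p):
                        ○ open, literals {p=T, q=T, t=T}.
          branch 1.1.2 (add T !s):
            T (!q || p): β-rule — branch into T !q  //  T p.
              branch 1.1.2.1 (add T !q):
                × closes — contains both q and !q.
              branch 1.1.2.2 (add T p):
                T (!t == !t): β-rule — branch into T !t, T !t  //  F !t, F !t.
                  branch 1.1.2.2.1 (add T !t, T !t):
                    × closes — contains both t and !t.
                  branch 1.1.2.2.2 (add F !t, F !t):
                    ○ open, literals {p=T, q=T, s=F, t=T}.
      branch 1.2 (add F t, F (!t == !t)):
        T ((p || p) || !s): β-rule — branch into T (p || p)  //  T !s.
          branch 1.2.1 (add T (p || p)):
            T (!q || p): β-rule — branch into T !q  //  T p.
              branch 1.2.1.1 (add T !q):
                × closes — contains both q and !q.
              branch 1.2.1.2 (add T p):
                F (!t == !t): β-rule — branch into T !t, F !t  //  F !t, T !t.
                  branch 1.2.1.2.1 (add T !t, F !t):
                    × closes — contains both t and !t.
                  branch 1.2.1.2.2 (add F !t, T !t):
                    × closes — contains both t and !t.
          branch 1.2.2 (add T !s):
            T (!q || p): β-rule — branch into T !q  //  T p.
              branch 1.2.2.1 (add T !q):
                × closes — contains both q and !q.
              branch 1.2.2.2 (add T p):
                F (!t == !t): β-rule — branch into T !t, F !t  //  F !t, T !t.
                  branch 1.2.2.2.1 (add T !t, F !t):
                    × closes — contains both t and !t.
                  branch 1.2.2.2.2 (add F !t, T !t):
                    × closes — contains both t and !t.
  branch 2 (add F (t == (!t == !t)), F (((p || p) || !s) && (q && (!q || p)))):
    F (t == (!t == !t)): β-rule — branch into T t, F (!t == !t)  //  F t, T (!t == !t).
      branch 2.1 (add T t, F (!t == !t)):
        F (((p || p) || !s) && (q && (!q || p))): β-rule — branch into F ((p || p) || !s)  //  F (q && (!q || p)).
          branch 2.1.1 (add F ((p || p) || !s)):
            F ((p || p) || !s): α-rule — add F (p || p), F !s.
            F (p || p): α-rule — add F p, F p.
            F (!t == !t): β-rule — branch into T !t, F !t  //  F !t, T !t.
              branch 2.1.1.1 (add T !t, F !t):
                × closes — contains both t and !t.
              branch 2.1.1.2 (add F !t, T !t):
                × closes — contains both t and !t.
          branch 2.1.2 (add F (q && (!q || p))):
            F (!t == !t): β-rule — branch into T !t, F !t  //  F !t, T !t.
              branch 2.1.2.1 (add T !t, F !t):
                × closes — contains both t and !t.
              branch 2.1.2.2 (add F !t, T !t):
                × closes — contains both t and !t.
      branch 2.2 (add F t, T (!t == !t)):
        F (((p || p) || !s) && (q && (!q || p))): β-rule — branch into F ((p || p) || !s)  //  F (q && (!q || p)).
          branch 2.2.1 (add F ((p || p) || !s)):
            F ((p || p) || !s): α-rule — add F (p || p), F !s.
            F (p || p): α-rule — add F p, F p.
            T (!t == !t): β-rule — branch into T !t, T !t  //  F !t, F !t.
              branch 2.2.1.1 (add T !t, T !t):
                ○ open, literals {p=F, s=T, t=F}.
              branch 2.2.1.2 (add F !t, F !t):
                × closes — contains both t and !t.
          branch 2.2.2 (add F (q && (!q || p))):
            T (!t == !t): β-rule — branch into T !t, T !t  //  F !t, F !t.
              branch 2.2.2.1 (add T !t, T !t):
                F (q && (!q || p)): β-rule — branch into F q  //  F (!q || p).
                  branch 2.2.2.1.1 (add F q):
                    ○ open, literals {q=F, t=F}.
                  branch 2.2.2.1.2 (add F (!q || p)):
                    F (!q || p): α-rule — add F !q, F p.
                    ○ open, literals {p=F, q=T, t=F}.
              branch 2.2.2.2 (add F !t, F !t):
                × closes — contains both t and !t.
16 branches closed, 6 open.
Each open branch fixes some atoms; the unmentioned ones are free. Counting distinct full assignments: branch {p=T, q=T, t=T} (r, s) contributes 4 new; branch {p=T, q=T, t=T} (r, s) contributes 0 new; branch {p=T, q=T, s=F, t=T} (r) contributes 0 new; branch {p=F, s=T, t=F} (q, r) contributes 4 new; branch {q=F, t=F} (p, r, s) contributes 6 new; branch {p=F, q=T, t=F} (r, s) contributes 2 new. Total: 16.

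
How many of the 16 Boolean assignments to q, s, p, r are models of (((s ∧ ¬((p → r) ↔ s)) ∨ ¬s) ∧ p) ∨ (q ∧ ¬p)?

Initial set: {((((s ∧ ¬((p → r) ↔ s)) ∨ ¬s) ∧ p) ∨ (q ∧ ¬p))}.
((((s ∧ ¬((p → r) ↔ s)) ∨ ¬s) ∧ p) ∨ (q ∧ ¬p)): β-rule — branch into (((s ∧ ¬((p → r) ↔ s)) ∨ ¬s) ∧ p)  //  (q ∧ ¬p).
  branch 1 (add (((s ∧ ¬((p → r) ↔ s)) ∨ ¬s) ∧ p)):
    (((s ∧ ¬((p → r) ↔ s)) ∨ ¬s) ∧ p): α-rule — add ((s ∧ ¬((p → r) ↔ s)) ∨ ¬s), p.
    ((s ∧ ¬((p → r) ↔ s)) ∨ ¬s): β-rule — branch into (s ∧ ¬((p → r) ↔ s))  //  ¬s.
      branch 1.1 (add (s ∧ ¬((p → r) ↔ s))):
        (s ∧ ¬((p → r) ↔ s)): α-rule — add s, ¬((p → r) ↔ s).
        ¬((p → r) ↔ s): β-rule — branch into (p → r), ¬s  //  ¬(p → r), s.
          branch 1.1.1 (add (p → r), ¬s):
            × closes — contains both s and ¬s.
          branch 1.1.2 (add ¬(p → r), s):
            ¬(p → r): α-rule — add p, ¬r.
            ○ open, literals {p=true, r=false, s=true}.
      branch 1.2 (add ¬s):
        ○ open, literals {p=true, s=false}.
  branch 2 (add (q ∧ ¬p)):
    (q ∧ ¬p): α-rule — add q, ¬p.
    ○ open, literals {p=false, q=true}.
1 branch closed, 3 open.
Each open branch fixes some atoms; the unmentioned ones are free. Counting distinct full assignments: branch {p=true, r=false, s=true} (q) contributes 2 new; branch {p=true, s=false} (q, r) contributes 4 new; branch {p=false, q=true} (s, r) contributes 4 new. Total: 10.

10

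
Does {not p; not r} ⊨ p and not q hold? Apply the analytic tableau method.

No

Initial set: {T not p; T not r; F (p and not q)}.
F (p and not q): β-rule — branch into F p  //  F not q.
  branch 1 (add F p):
    ○ open, literals {p=false, r=false}.
  branch 2 (add F not q):
    ○ open, literals {p=false, q=true, r=false}.
0 branches closed, 2 open.
An open branch gives a countermodel: p=false, r=false (unmentioned atoms arbitrary); the premises hold there but the conclusion fails.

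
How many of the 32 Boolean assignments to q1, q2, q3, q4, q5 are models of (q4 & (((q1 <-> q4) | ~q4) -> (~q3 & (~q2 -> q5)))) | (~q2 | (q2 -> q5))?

Initial set: {T ((q4 & (((q1 <-> q4) | ~q4) -> (~q3 & (~q2 -> q5)))) | (~q2 | (q2 -> q5)))}.
T ((q4 & (((q1 <-> q4) | ~q4) -> (~q3 & (~q2 -> q5)))) | (~q2 | (q2 -> q5))): β-rule — branch into T (q4 & (((q1 <-> q4) | ~q4) -> (~q3 & (~q2 -> q5))))  //  T (~q2 | (q2 -> q5)).
  branch 1 (add T (q4 & (((q1 <-> q4) | ~q4) -> (~q3 & (~q2 -> q5))))):
    T (q4 & (((q1 <-> q4) | ~q4) -> (~q3 & (~q2 -> q5)))): α-rule — add T q4, T (((q1 <-> q4) | ~q4) -> (~q3 & (~q2 -> q5))).
    T (((q1 <-> q4) | ~q4) -> (~q3 & (~q2 -> q5))): β-rule — branch into F ((q1 <-> q4) | ~q4)  //  T (~q3 & (~q2 -> q5)).
      branch 1.1 (add F ((q1 <-> q4) | ~q4)):
        F ((q1 <-> q4) | ~q4): α-rule — add F (q1 <-> q4), F ~q4.
        F (q1 <-> q4): β-rule — branch into T q1, F q4  //  F q1, T q4.
          branch 1.1.1 (add T q1, F q4):
            × closes — contains both q4 and ~q4.
          branch 1.1.2 (add F q1, T q4):
            ○ open, literals {q1=false, q4=true}.
      branch 1.2 (add T (~q3 & (~q2 -> q5))):
        T (~q3 & (~q2 -> q5)): α-rule — add T ~q3, T (~q2 -> q5).
        T (~q2 -> q5): β-rule — branch into F ~q2  //  T q5.
          branch 1.2.1 (add F ~q2):
            ○ open, literals {q2=true, q3=false, q4=true}.
          branch 1.2.2 (add T q5):
            ○ open, literals {q3=false, q4=true, q5=true}.
  branch 2 (add T (~q2 | (q2 -> q5))):
    T (~q2 | (q2 -> q5)): β-rule — branch into T ~q2  //  T (q2 -> q5).
      branch 2.1 (add T ~q2):
        ○ open, literals {q2=false}.
      branch 2.2 (add T (q2 -> q5)):
        T (q2 -> q5): β-rule — branch into F q2  //  T q5.
          branch 2.2.1 (add F q2):
            ○ open, literals {q2=false}.
          branch 2.2.2 (add T q5):
            ○ open, literals {q5=true}.
1 branch closed, 6 open.
Each open branch fixes some atoms; the unmentioned ones are free. Counting distinct full assignments: branch {q1=false, q4=true} (q2, q3, q5) contributes 8 new; branch {q2=true, q3=false, q4=true} (q1, q5) contributes 2 new; branch {q3=false, q4=true, q5=true} (q1, q2) contributes 1 new; branch {q2=false} (q1, q3, q4, q5) contributes 11 new; branch {q2=false} (q1, q3, q4, q5) contributes 0 new; branch {q5=true} (q1, q2, q3, q4) contributes 5 new. Total: 27.

27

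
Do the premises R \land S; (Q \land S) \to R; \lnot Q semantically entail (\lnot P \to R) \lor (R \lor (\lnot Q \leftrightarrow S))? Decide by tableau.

Yes

Initial set: {(R \land S); ((Q \land S) \to R); \lnot Q; \lnot ((\lnot P \to R) \lor (R \lor (\lnot Q \leftrightarrow S)))}.
(R \land S): α-rule — add R, S.
\lnot ((\lnot P \to R) \lor (R \lor (\lnot Q \leftrightarrow S))): α-rule — add \lnot (\lnot P \to R), \lnot (R \lor (\lnot Q \leftrightarrow S)).
\lnot (\lnot P \to R): α-rule — add \lnot P, \lnot R.
× closes — contains both R and \lnot R.
All 1 branch closes.
Every branch closed, so the premises entail the conclusion.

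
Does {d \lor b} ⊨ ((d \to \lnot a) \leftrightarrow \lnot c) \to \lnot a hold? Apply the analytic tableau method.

No

Initial set: {(d \lor b); \lnot (((d \to \lnot a) \leftrightarrow \lnot c) \to \lnot a)}.
\lnot (((d \to \lnot a) \leftrightarrow \lnot c) \to \lnot a): α-rule — add ((d \to \lnot a) \leftrightarrow \lnot c), \lnot \lnot a.
(d \lor b): β-rule — branch into d  //  b.
  branch 1 (add d):
    ((d \to \lnot a) \leftrightarrow \lnot c): β-rule — branch into (d \to \lnot a), \lnot c  //  \lnot (d \to \lnot a), \lnot \lnot c.
      branch 1.1 (add (d \to \lnot a), \lnot c):
        (d \to \lnot a): β-rule — branch into \lnot d  //  \lnot a.
          branch 1.1.1 (add \lnot d):
            × closes — contains both d and \lnot d.
          branch 1.1.2 (add \lnot a):
            × closes — contains both a and \lnot a.
      branch 1.2 (add \lnot (d \to \lnot a), \lnot \lnot c):
        \lnot (d \to \lnot a): α-rule — add d, \lnot \lnot a.
        ○ open, literals {a=true, c=true, d=true}.
  branch 2 (add b):
    ((d \to \lnot a) \leftrightarrow \lnot c): β-rule — branch into (d \to \lnot a), \lnot c  //  \lnot (d \to \lnot a), \lnot \lnot c.
      branch 2.1 (add (d \to \lnot a), \lnot c):
        (d \to \lnot a): β-rule — branch into \lnot d  //  \lnot a.
          branch 2.1.1 (add \lnot d):
            ○ open, literals {a=true, b=true, c=false, d=false}.
          branch 2.1.2 (add \lnot a):
            × closes — contains both a and \lnot a.
      branch 2.2 (add \lnot (d \to \lnot a), \lnot \lnot c):
        \lnot (d \to \lnot a): α-rule — add d, \lnot \lnot a.
        ○ open, literals {a=true, b=true, c=true, d=true}.
3 branches closed, 3 open.
An open branch gives a countermodel: a=true, c=true, d=true (unmentioned atoms arbitrary); the premises hold there but the conclusion fails.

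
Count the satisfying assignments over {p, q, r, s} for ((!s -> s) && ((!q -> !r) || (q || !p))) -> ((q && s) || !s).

Initial set: {T (((!s -> s) && ((!q -> !r) || (q || !p))) -> ((q && s) || !s))}.
T (((!s -> s) && ((!q -> !r) || (q || !p))) -> ((q && s) || !s)): β-rule — branch into F ((!s -> s) && ((!q -> !r) || (q || !p)))  //  T ((q && s) || !s).
  branch 1 (add F ((!s -> s) && ((!q -> !r) || (q || !p)))):
    F ((!s -> s) && ((!q -> !r) || (q || !p))): β-rule — branch into F (!s -> s)  //  F ((!q -> !r) || (q || !p)).
      branch 1.1 (add F (!s -> s)):
        F (!s -> s): α-rule — add T !s, F s.
        ○ open, literals {s=F}.
      branch 1.2 (add F ((!q -> !r) || (q || !p))):
        F ((!q -> !r) || (q || !p)): α-rule — add F (!q -> !r), F (q || !p).
        F (!q -> !r): α-rule — add T !q, F !r.
        F (q || !p): α-rule — add F q, F !p.
        ○ open, literals {p=T, q=F, r=T}.
  branch 2 (add T ((q && s) || !s)):
    T ((q && s) || !s): β-rule — branch into T (q && s)  //  T !s.
      branch 2.1 (add T (q && s)):
        T (q && s): α-rule — add T q, T s.
        ○ open, literals {q=T, s=T}.
      branch 2.2 (add T !s):
        ○ open, literals {s=F}.
0 branches closed, 4 open.
Each open branch fixes some atoms; the unmentioned ones are free. Counting distinct full assignments: branch {s=F} (p, q, r) contributes 8 new; branch {p=T, q=F, r=T} (s) contributes 1 new; branch {q=T, s=T} (p, r) contributes 4 new; branch {s=F} (p, q, r) contributes 0 new. Total: 13.

13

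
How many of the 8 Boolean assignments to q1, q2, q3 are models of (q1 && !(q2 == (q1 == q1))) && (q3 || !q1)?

1

Initial set: {T ((q1 && !(q2 == (q1 == q1))) && (q3 || !q1))}.
T ((q1 && !(q2 == (q1 == q1))) && (q3 || !q1)): α-rule — add T (q1 && !(q2 == (q1 == q1))), T (q3 || !q1).
T (q1 && !(q2 == (q1 == q1))): α-rule — add T q1, T !(q2 == (q1 == q1)).
T (q3 || !q1): β-rule — branch into T q3  //  T !q1.
  branch 1 (add T q3):
    T !(q2 == (q1 == q1)): β-rule — branch into T q2, F (q1 == q1)  //  F q2, T (q1 == q1).
      branch 1.1 (add T q2, F (q1 == q1)):
        F (q1 == q1): β-rule — branch into T q1, F q1  //  F q1, T q1.
          branch 1.1.1 (add T q1, F q1):
            × closes — contains both q1 and !q1.
          branch 1.1.2 (add F q1, T q1):
            × closes — contains both q1 and !q1.
      branch 1.2 (add F q2, T (q1 == q1)):
        T (q1 == q1): β-rule — branch into T q1, T q1  //  F q1, F q1.
          branch 1.2.1 (add T q1, T q1):
            ○ open, literals {q1=T, q2=F, q3=T}.
          branch 1.2.2 (add F q1, F q1):
            × closes — contains both q1 and !q1.
  branch 2 (add T !q1):
    × closes — contains both q1 and !q1.
4 branches closed, 1 open.
Each open branch fixes some atoms; the unmentioned ones are free. Counting distinct full assignments: branch {q1=T, q2=F, q3=T} (none free) contributes 1 new. Total: 1.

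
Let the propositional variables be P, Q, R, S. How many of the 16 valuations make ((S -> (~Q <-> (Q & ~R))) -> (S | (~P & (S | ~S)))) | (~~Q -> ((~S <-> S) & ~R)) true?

Initial set: {(((S -> (~Q <-> (Q & ~R))) -> (S | (~P & (S | ~S)))) | (~~Q -> ((~S <-> S) & ~R)))}.
(((S -> (~Q <-> (Q & ~R))) -> (S | (~P & (S | ~S)))) | (~~Q -> ((~S <-> S) & ~R))): β-rule — branch into ((S -> (~Q <-> (Q & ~R))) -> (S | (~P & (S | ~S))))  //  (~~Q -> ((~S <-> S) & ~R)).
  branch 1 (add ((S -> (~Q <-> (Q & ~R))) -> (S | (~P & (S | ~S))))):
    ((S -> (~Q <-> (Q & ~R))) -> (S | (~P & (S | ~S)))): β-rule — branch into ~(S -> (~Q <-> (Q & ~R)))  //  (S | (~P & (S | ~S))).
      branch 1.1 (add ~(S -> (~Q <-> (Q & ~R)))):
        ~(S -> (~Q <-> (Q & ~R))): α-rule — add S, ~(~Q <-> (Q & ~R)).
        ~(~Q <-> (Q & ~R)): β-rule — branch into ~Q, ~(Q & ~R)  //  ~~Q, (Q & ~R).
          branch 1.1.1 (add ~Q, ~(Q & ~R)):
            ~(Q & ~R): β-rule — branch into ~Q  //  ~~R.
              branch 1.1.1.1 (add ~Q):
                ○ open, literals {Q=0, S=1}.
              branch 1.1.1.2 (add ~~R):
                ○ open, literals {Q=0, R=1, S=1}.
          branch 1.1.2 (add ~~Q, (Q & ~R)):
            (Q & ~R): α-rule — add Q, ~R.
            ○ open, literals {Q=1, R=0, S=1}.
      branch 1.2 (add (S | (~P & (S | ~S)))):
        (S | (~P & (S | ~S))): β-rule — branch into S  //  (~P & (S | ~S)).
          branch 1.2.1 (add S):
            ○ open, literals {S=1}.
          branch 1.2.2 (add (~P & (S | ~S))):
            (~P & (S | ~S)): α-rule — add ~P, (S | ~S).
            (S | ~S): β-rule — branch into S  //  ~S.
              branch 1.2.2.1 (add S):
                ○ open, literals {P=0, S=1}.
              branch 1.2.2.2 (add ~S):
                ○ open, literals {P=0, S=0}.
  branch 2 (add (~~Q -> ((~S <-> S) & ~R))):
    (~~Q -> ((~S <-> S) & ~R)): β-rule — branch into ~~~Q  //  ((~S <-> S) & ~R).
      branch 2.1 (add ~~~Q):
        ~~~Q: drop double negation, giving ~Q.
        ○ open, literals {Q=0}.
      branch 2.2 (add ((~S <-> S) & ~R)):
        ((~S <-> S) & ~R): α-rule — add (~S <-> S), ~R.
        (~S <-> S): β-rule — branch into ~S, S  //  ~~S, ~S.
          branch 2.2.1 (add ~S, S):
            × closes — contains both S and ~S.
          branch 2.2.2 (add ~~S, ~S):
            × closes — contains both S and ~S.
2 branches closed, 7 open.
Each open branch fixes some atoms; the unmentioned ones are free. Counting distinct full assignments: branch {Q=0, S=1} (P, R) contributes 4 new; branch {Q=0, R=1, S=1} (P) contributes 0 new; branch {Q=1, R=0, S=1} (P) contributes 2 new; branch {S=1} (P, Q, R) contributes 2 new; branch {P=0, S=1} (Q, R) contributes 0 new; branch {P=0, S=0} (Q, R) contributes 4 new; branch {Q=0} (P, R, S) contributes 2 new. Total: 14.

14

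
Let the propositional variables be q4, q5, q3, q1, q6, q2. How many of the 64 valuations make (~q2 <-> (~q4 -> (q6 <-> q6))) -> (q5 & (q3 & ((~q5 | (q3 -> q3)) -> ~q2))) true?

Initial set: {((~q2 <-> (~q4 -> (q6 <-> q6))) -> (q5 & (q3 & ((~q5 | (q3 -> q3)) -> ~q2))))}.
((~q2 <-> (~q4 -> (q6 <-> q6))) -> (q5 & (q3 & ((~q5 | (q3 -> q3)) -> ~q2)))): β-rule — branch into ~(~q2 <-> (~q4 -> (q6 <-> q6)))  //  (q5 & (q3 & ((~q5 | (q3 -> q3)) -> ~q2))).
  branch 1 (add ~(~q2 <-> (~q4 -> (q6 <-> q6)))):
    ~(~q2 <-> (~q4 -> (q6 <-> q6))): β-rule — branch into ~q2, ~(~q4 -> (q6 <-> q6))  //  ~~q2, (~q4 -> (q6 <-> q6)).
      branch 1.1 (add ~q2, ~(~q4 -> (q6 <-> q6))):
        ~(~q4 -> (q6 <-> q6)): α-rule — add ~q4, ~(q6 <-> q6).
        ~(q6 <-> q6): β-rule — branch into q6, ~q6  //  ~q6, q6.
          branch 1.1.1 (add q6, ~q6):
            × closes — contains both q6 and ~q6.
          branch 1.1.2 (add ~q6, q6):
            × closes — contains both q6 and ~q6.
      branch 1.2 (add ~~q2, (~q4 -> (q6 <-> q6))):
        (~q4 -> (q6 <-> q6)): β-rule — branch into ~~q4  //  (q6 <-> q6).
          branch 1.2.1 (add ~~q4):
            ○ open, literals {q2=1, q4=1}.
          branch 1.2.2 (add (q6 <-> q6)):
            (q6 <-> q6): β-rule — branch into q6, q6  //  ~q6, ~q6.
              branch 1.2.2.1 (add q6, q6):
                ○ open, literals {q2=1, q6=1}.
              branch 1.2.2.2 (add ~q6, ~q6):
                ○ open, literals {q2=1, q6=0}.
  branch 2 (add (q5 & (q3 & ((~q5 | (q3 -> q3)) -> ~q2)))):
    (q5 & (q3 & ((~q5 | (q3 -> q3)) -> ~q2))): α-rule — add q5, (q3 & ((~q5 | (q3 -> q3)) -> ~q2)).
    (q3 & ((~q5 | (q3 -> q3)) -> ~q2)): α-rule — add q3, ((~q5 | (q3 -> q3)) -> ~q2).
    ((~q5 | (q3 -> q3)) -> ~q2): β-rule — branch into ~(~q5 | (q3 -> q3))  //  ~q2.
      branch 2.1 (add ~(~q5 | (q3 -> q3))):
        ~(~q5 | (q3 -> q3)): α-rule — add ~~q5, ~(q3 -> q3).
        ~(q3 -> q3): α-rule — add q3, ~q3.
        × closes — contains both q3 and ~q3.
      branch 2.2 (add ~q2):
        ○ open, literals {q2=0, q3=1, q5=1}.
3 branches closed, 4 open.
Each open branch fixes some atoms; the unmentioned ones are free. Counting distinct full assignments: branch {q2=1, q4=1} (q5, q3, q1, q6) contributes 16 new; branch {q2=1, q6=1} (q4, q5, q3, q1) contributes 8 new; branch {q2=1, q6=0} (q4, q5, q3, q1) contributes 8 new; branch {q2=0, q3=1, q5=1} (q4, q1, q6) contributes 8 new. Total: 40.

40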